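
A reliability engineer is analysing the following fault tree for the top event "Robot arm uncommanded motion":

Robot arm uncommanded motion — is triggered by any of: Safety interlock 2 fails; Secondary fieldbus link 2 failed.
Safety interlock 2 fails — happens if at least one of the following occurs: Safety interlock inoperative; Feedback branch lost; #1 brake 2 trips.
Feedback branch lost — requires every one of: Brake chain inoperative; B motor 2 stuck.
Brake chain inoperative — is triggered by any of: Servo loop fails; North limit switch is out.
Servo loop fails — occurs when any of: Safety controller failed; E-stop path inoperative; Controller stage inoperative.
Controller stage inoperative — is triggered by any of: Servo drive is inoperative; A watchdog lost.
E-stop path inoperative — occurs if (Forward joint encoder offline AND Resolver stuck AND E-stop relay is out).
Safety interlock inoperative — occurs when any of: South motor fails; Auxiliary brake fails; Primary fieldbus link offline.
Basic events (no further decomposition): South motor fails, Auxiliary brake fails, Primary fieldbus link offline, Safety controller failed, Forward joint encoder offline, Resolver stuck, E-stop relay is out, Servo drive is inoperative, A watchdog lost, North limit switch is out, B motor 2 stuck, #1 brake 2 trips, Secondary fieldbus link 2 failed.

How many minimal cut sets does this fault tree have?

Safety interlock inoperative [OR]: union of children's cut sets → 3 cut set(s).
E-stop path inoperative [AND]: one cut set from each child combined → 1 × 1 × 1 = 1 cut set(s).
Controller stage inoperative [OR]: union of children's cut sets → 2 cut set(s).
Servo loop fails [OR]: union of children's cut sets → 4 cut set(s).
Brake chain inoperative [OR]: union of children's cut sets → 5 cut set(s).
Feedback branch lost [AND]: one cut set from each child combined → 5 × 1 = 5 cut set(s).
Safety interlock 2 fails [OR]: union of children's cut sets → 9 cut set(s).
Robot arm uncommanded motion [OR]: union of children's cut sets → 10 cut set(s).
Minimal cut sets: {South motor fails}; {Auxiliary brake fails}; {Primary fieldbus link offline}; {B motor 2 stuck, Safety controller failed}; {B motor 2 stuck, E-stop relay is out, Forward joint encoder offline, Resolver stuck}; {B motor 2 stuck, Servo drive is inoperative}; {A watchdog lost, B motor 2 stuck}; {B motor 2 stuck, North limit switch is out}; {#1 brake 2 trips}; {Secondary fieldbus link 2 failed}.

10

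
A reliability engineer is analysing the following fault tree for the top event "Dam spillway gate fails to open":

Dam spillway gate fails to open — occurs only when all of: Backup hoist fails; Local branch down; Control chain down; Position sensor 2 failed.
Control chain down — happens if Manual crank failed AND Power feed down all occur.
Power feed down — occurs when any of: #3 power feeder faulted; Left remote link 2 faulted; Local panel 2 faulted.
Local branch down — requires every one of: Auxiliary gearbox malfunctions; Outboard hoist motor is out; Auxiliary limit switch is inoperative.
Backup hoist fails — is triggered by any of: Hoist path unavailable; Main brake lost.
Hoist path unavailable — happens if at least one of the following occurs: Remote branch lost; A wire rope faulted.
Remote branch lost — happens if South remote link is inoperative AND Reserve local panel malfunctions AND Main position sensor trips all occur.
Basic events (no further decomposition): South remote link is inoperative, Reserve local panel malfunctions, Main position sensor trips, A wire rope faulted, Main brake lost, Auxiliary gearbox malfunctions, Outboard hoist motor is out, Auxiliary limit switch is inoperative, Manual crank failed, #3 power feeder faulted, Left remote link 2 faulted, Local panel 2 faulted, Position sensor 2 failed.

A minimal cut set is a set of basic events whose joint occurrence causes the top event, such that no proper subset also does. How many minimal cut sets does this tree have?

Remote branch lost [AND]: one cut set from each child combined → 1 × 1 × 1 = 1 cut set(s).
Hoist path unavailable [OR]: union of children's cut sets → 2 cut set(s).
Backup hoist fails [OR]: union of children's cut sets → 3 cut set(s).
Local branch down [AND]: one cut set from each child combined → 1 × 1 × 1 = 1 cut set(s).
Power feed down [OR]: union of children's cut sets → 3 cut set(s).
Control chain down [AND]: one cut set from each child combined → 1 × 3 = 3 cut set(s).
Dam spillway gate fails to open [AND]: one cut set from each child combined → 3 × 1 × 3 × 1 = 9 cut set(s).
Minimal cut sets: {#3 power feeder faulted, Auxiliary gearbox malfunctions, Auxiliary limit switch is inoperative, Main position sensor trips, Manual crank failed, Outboard hoist motor is out, Position sensor 2 failed, Reserve local panel malfunctions, South remote link is inoperative}; {Auxiliary gearbox malfunctions, Auxiliary limit switch is inoperative, Left remote link 2 faulted, Main position sensor trips, Manual crank failed, Outboard hoist motor is out, Position sensor 2 failed, Reserve local panel malfunctions, South remote link is inoperative}; {Auxiliary gearbox malfunctions, Auxiliary limit switch is inoperative, Local panel 2 faulted, Main position sensor trips, Manual crank failed, Outboard hoist motor is out, Position sensor 2 failed, Reserve local panel malfunctions, South remote link is inoperative}; {#3 power feeder faulted, A wire rope faulted, Auxiliary gearbox malfunctions, Auxiliary limit switch is inoperative, Manual crank failed, Outboard hoist motor is out, Position sensor 2 failed}; {A wire rope faulted, Auxiliary gearbox malfunctions, Auxiliary limit switch is inoperative, Left remote link 2 faulted, Manual crank failed, Outboard hoist motor is out, Position sensor 2 failed}; {A wire rope faulted, Auxiliary gearbox malfunctions, Auxiliary limit switch is inoperative, Local panel 2 faulted, Manual crank failed, Outboard hoist motor is out, Position sensor 2 failed}; {#3 power feeder faulted, Auxiliary gearbox malfunctions, Auxiliary limit switch is inoperative, Main brake lost, Manual crank failed, Outboard hoist motor is out, Position sensor 2 failed}; {Auxiliary gearbox malfunctions, Auxiliary limit switch is inoperative, Left remote link 2 faulted, Main brake lost, Manual crank failed, Outboard hoist motor is out, Position sensor 2 failed}; {Auxiliary gearbox malfunctions, Auxiliary limit switch is inoperative, Local panel 2 faulted, Main brake lost, Manual crank failed, Outboard hoist motor is out, Position sensor 2 failed}.

9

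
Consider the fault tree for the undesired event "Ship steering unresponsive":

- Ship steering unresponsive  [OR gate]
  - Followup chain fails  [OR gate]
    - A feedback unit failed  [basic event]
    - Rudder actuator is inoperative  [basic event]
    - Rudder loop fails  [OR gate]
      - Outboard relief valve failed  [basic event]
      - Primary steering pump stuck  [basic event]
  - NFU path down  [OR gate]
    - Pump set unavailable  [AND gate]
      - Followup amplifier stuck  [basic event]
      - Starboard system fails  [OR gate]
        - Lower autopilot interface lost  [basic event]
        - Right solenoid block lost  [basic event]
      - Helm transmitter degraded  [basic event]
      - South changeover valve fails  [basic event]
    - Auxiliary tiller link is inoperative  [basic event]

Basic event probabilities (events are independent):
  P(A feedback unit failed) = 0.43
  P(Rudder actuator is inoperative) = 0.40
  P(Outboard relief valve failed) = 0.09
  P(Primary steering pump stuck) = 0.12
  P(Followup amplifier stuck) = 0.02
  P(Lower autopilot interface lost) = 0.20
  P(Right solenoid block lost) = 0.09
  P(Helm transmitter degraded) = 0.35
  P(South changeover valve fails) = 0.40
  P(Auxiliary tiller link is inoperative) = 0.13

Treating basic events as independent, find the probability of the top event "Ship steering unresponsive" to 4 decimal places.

0.7619

P(Rudder loop fails) [OR] = 1 − (1−0.09) × (1−0.12) = 0.199200
P(Followup chain fails) [OR] = 1 − (1−0.43) × (1−0.40) × (1−0.199200) = 0.726126
P(Starboard system fails) [OR] = 1 − (1−0.20) × (1−0.09) = 0.272000
P(Pump set unavailable) [AND] = 0.02 × 0.272000 × 0.35 × 0.40 = 0.000762
P(NFU path down) [OR] = 1 − (1−0.000762) × (1−0.13) = 0.130663
P(Ship steering unresponsive) [OR] = 1 − (1−0.726126) × (1−0.130663) = 0.761911
Rounded to 4 decimal places: P(Ship steering unresponsive) ≈ 0.7619.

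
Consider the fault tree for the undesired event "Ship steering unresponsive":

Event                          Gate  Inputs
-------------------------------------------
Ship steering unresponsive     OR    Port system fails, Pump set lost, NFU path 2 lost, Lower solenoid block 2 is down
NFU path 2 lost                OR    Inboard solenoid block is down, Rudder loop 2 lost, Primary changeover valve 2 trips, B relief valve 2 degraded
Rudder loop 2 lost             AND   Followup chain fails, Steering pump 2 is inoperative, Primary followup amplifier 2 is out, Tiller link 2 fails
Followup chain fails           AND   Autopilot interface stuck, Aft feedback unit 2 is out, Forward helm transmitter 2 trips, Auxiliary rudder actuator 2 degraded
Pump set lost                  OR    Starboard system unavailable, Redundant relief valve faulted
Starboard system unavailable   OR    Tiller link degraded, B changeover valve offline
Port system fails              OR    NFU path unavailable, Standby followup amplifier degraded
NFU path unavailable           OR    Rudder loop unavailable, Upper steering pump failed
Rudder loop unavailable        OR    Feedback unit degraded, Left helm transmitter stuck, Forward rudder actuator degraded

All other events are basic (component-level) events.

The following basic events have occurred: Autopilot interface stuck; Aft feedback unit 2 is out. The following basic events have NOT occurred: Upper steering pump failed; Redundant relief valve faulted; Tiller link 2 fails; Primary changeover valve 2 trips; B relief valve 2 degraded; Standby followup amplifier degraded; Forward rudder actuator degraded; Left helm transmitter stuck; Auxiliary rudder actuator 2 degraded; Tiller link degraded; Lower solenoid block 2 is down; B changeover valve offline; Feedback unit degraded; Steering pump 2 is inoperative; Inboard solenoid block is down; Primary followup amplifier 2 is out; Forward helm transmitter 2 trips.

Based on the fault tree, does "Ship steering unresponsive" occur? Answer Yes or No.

Rudder loop unavailable [OR]: Feedback unit degraded=not, Left helm transmitter stuck=not, Forward rudder actuator degraded=not → no input occurs → does not occur.
NFU path unavailable [OR]: Rudder loop unavailable=not, Upper steering pump failed=not → no input occurs → does not occur.
Port system fails [OR]: NFU path unavailable=not, Standby followup amplifier degraded=not → no input occurs → does not occur.
Starboard system unavailable [OR]: Tiller link degraded=not, B changeover valve offline=not → no input occurs → does not occur.
Pump set lost [OR]: Starboard system unavailable=not, Redundant relief valve faulted=not → no input occurs → does not occur.
Followup chain fails [AND]: Autopilot interface stuck=occurs, Aft feedback unit 2 is out=occurs, Forward helm transmitter 2 trips=not, Auxiliary rudder actuator 2 degraded=not → not all inputs occur → does not occur.
Rudder loop 2 lost [AND]: Followup chain fails=not, Steering pump 2 is inoperative=not, Primary followup amplifier 2 is out=not, Tiller link 2 fails=not → not all inputs occur → does not occur.
NFU path 2 lost [OR]: Inboard solenoid block is down=not, Rudder loop 2 lost=not, Primary changeover valve 2 trips=not, B relief valve 2 degraded=not → no input occurs → does not occur.
Ship steering unresponsive [OR]: Port system fails=not, Pump set lost=not, NFU path 2 lost=not, Lower solenoid block 2 is down=not → no input occurs → does not occur.

No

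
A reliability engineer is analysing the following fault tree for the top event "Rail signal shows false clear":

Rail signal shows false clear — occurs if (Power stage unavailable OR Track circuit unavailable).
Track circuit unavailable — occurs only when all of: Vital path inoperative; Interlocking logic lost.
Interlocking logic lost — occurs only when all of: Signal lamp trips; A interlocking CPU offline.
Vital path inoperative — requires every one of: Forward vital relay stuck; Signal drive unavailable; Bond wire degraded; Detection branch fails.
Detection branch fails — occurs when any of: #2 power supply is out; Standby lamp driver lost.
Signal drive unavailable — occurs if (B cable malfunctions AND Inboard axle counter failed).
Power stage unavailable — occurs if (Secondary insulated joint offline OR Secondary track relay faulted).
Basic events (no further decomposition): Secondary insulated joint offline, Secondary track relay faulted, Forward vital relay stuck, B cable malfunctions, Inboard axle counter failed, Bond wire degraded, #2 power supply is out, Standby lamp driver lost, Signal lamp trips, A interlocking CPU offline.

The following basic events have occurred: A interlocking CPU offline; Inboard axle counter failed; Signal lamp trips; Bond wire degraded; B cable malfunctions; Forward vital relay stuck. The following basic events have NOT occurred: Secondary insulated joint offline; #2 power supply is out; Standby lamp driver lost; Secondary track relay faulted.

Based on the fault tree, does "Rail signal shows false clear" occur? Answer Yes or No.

No

Power stage unavailable [OR]: Secondary insulated joint offline=not, Secondary track relay faulted=not → no input occurs → does not occur.
Signal drive unavailable [AND]: B cable malfunctions=occurs, Inboard axle counter failed=occurs → all inputs occur → occurs.
Detection branch fails [OR]: #2 power supply is out=not, Standby lamp driver lost=not → no input occurs → does not occur.
Vital path inoperative [AND]: Forward vital relay stuck=occurs, Signal drive unavailable=occurs, Bond wire degraded=occurs, Detection branch fails=not → not all inputs occur → does not occur.
Interlocking logic lost [AND]: Signal lamp trips=occurs, A interlocking CPU offline=occurs → all inputs occur → occurs.
Track circuit unavailable [AND]: Vital path inoperative=not, Interlocking logic lost=occurs → not all inputs occur → does not occur.
Rail signal shows false clear [OR]: Power stage unavailable=not, Track circuit unavailable=not → no input occurs → does not occur.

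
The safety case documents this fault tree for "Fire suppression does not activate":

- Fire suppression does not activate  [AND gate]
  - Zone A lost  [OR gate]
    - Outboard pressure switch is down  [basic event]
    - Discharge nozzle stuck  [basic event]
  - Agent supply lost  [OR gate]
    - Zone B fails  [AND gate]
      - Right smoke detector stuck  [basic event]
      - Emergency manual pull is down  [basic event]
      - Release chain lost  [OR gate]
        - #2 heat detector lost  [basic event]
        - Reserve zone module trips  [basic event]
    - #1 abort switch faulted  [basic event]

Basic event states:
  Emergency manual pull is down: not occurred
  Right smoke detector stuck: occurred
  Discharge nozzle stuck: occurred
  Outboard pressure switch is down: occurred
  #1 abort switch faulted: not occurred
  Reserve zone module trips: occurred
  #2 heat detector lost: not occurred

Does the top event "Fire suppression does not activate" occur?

No

Zone A lost [OR]: Outboard pressure switch is down=occurs, Discharge nozzle stuck=occurs → at least one input occurs → occurs.
Release chain lost [OR]: #2 heat detector lost=not, Reserve zone module trips=occurs → at least one input occurs → occurs.
Zone B fails [AND]: Right smoke detector stuck=occurs, Emergency manual pull is down=not, Release chain lost=occurs → not all inputs occur → does not occur.
Agent supply lost [OR]: Zone B fails=not, #1 abort switch faulted=not → no input occurs → does not occur.
Fire suppression does not activate [AND]: Zone A lost=occurs, Agent supply lost=not → not all inputs occur → does not occur.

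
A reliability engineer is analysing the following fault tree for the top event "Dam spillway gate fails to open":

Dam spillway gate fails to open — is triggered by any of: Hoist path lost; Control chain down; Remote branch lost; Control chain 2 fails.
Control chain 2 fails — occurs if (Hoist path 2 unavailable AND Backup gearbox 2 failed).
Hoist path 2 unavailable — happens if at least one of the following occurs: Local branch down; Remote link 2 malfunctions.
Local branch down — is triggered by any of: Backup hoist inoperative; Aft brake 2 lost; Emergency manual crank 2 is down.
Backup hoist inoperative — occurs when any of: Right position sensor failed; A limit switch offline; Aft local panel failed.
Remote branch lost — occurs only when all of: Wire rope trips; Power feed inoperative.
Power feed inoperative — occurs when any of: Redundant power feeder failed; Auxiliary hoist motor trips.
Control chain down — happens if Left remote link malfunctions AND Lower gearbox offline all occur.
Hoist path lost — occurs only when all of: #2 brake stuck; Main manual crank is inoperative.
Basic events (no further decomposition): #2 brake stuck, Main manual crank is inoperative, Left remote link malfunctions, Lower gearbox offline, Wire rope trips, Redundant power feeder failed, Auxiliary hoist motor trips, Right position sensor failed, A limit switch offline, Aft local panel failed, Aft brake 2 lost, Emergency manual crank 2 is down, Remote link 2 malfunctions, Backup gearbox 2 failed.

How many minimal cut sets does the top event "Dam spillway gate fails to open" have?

Hoist path lost [AND]: one cut set from each child combined → 1 × 1 = 1 cut set(s).
Control chain down [AND]: one cut set from each child combined → 1 × 1 = 1 cut set(s).
Power feed inoperative [OR]: union of children's cut sets → 2 cut set(s).
Remote branch lost [AND]: one cut set from each child combined → 1 × 2 = 2 cut set(s).
Backup hoist inoperative [OR]: union of children's cut sets → 3 cut set(s).
Local branch down [OR]: union of children's cut sets → 5 cut set(s).
Hoist path 2 unavailable [OR]: union of children's cut sets → 6 cut set(s).
Control chain 2 fails [AND]: one cut set from each child combined → 6 × 1 = 6 cut set(s).
Dam spillway gate fails to open [OR]: union of children's cut sets → 10 cut set(s).
Minimal cut sets: {#2 brake stuck, Main manual crank is inoperative}; {Left remote link malfunctions, Lower gearbox offline}; {Redundant power feeder failed, Wire rope trips}; {Auxiliary hoist motor trips, Wire rope trips}; {Backup gearbox 2 failed, Right position sensor failed}; {A limit switch offline, Backup gearbox 2 failed}; {Aft local panel failed, Backup gearbox 2 failed}; {Aft brake 2 lost, Backup gearbox 2 failed}; {Backup gearbox 2 failed, Emergency manual crank 2 is down}; {Backup gearbox 2 failed, Remote link 2 malfunctions}.

10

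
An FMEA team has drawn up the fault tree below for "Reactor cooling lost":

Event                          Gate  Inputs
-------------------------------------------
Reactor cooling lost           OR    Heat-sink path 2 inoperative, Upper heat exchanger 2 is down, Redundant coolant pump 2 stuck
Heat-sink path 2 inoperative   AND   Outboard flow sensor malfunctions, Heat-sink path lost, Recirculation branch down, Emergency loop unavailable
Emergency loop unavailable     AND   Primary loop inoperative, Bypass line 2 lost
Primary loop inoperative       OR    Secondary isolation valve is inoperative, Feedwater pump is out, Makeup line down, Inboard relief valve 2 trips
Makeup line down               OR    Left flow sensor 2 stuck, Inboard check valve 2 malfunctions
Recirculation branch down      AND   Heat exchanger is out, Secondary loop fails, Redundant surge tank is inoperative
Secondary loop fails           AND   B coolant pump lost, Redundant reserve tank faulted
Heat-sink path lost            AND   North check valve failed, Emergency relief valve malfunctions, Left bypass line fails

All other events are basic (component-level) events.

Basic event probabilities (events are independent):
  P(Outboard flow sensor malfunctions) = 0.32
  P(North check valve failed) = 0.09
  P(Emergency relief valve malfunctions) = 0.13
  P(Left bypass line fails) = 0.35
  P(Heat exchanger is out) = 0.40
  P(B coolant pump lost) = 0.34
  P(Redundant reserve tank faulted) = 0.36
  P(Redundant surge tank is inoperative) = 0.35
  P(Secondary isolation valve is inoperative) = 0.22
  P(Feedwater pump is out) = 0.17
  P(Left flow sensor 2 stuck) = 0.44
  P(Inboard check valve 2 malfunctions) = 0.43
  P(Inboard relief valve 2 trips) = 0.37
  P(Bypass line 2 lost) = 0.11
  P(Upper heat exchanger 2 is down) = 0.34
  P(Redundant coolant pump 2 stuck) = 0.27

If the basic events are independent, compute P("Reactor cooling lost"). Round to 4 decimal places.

P(Heat-sink path lost) [AND] = 0.09 × 0.13 × 0.35 = 0.004095
P(Secondary loop fails) [AND] = 0.34 × 0.36 = 0.122400
P(Recirculation branch down) [AND] = 0.40 × 0.122400 × 0.35 = 0.017136
P(Makeup line down) [OR] = 1 − (1−0.44) × (1−0.43) = 0.680800
P(Primary loop inoperative) [OR] = 1 − (1−0.22) × (1−0.17) × (1−0.680800) × (1−0.37) = 0.869810
P(Emergency loop unavailable) [AND] = 0.869810 × 0.11 = 0.095679
P(Heat-sink path 2 inoperative) [AND] = 0.32 × 0.004095 × 0.017136 × 0.095679 = 0.000002
P(Reactor cooling lost) [OR] = 1 − (1−0.000002) × (1−0.34) × (1−0.27) = 0.518201
Rounded to 4 decimal places: P(Reactor cooling lost) ≈ 0.5182.

0.5182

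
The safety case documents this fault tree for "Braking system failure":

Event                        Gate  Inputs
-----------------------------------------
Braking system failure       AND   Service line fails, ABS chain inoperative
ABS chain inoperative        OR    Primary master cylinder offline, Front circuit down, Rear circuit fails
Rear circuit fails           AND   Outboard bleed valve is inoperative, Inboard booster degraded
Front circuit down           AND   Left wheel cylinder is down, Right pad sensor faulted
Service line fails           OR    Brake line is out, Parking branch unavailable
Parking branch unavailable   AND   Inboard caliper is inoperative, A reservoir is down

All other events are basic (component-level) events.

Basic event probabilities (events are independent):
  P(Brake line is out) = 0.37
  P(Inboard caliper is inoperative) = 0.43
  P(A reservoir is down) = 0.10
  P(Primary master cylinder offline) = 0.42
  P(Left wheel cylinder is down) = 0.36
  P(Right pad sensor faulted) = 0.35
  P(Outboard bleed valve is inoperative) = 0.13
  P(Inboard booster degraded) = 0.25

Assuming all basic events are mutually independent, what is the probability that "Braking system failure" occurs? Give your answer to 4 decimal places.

0.2023

P(Parking branch unavailable) [AND] = 0.43 × 0.10 = 0.043000
P(Service line fails) [OR] = 1 − (1−0.37) × (1−0.043000) = 0.397090
P(Front circuit down) [AND] = 0.36 × 0.35 = 0.126000
P(Rear circuit fails) [AND] = 0.13 × 0.25 = 0.032500
P(ABS chain inoperative) [OR] = 1 − (1−0.42) × (1−0.126000) × (1−0.032500) = 0.509555
P(Braking system failure) [AND] = 0.397090 × 0.509555 = 0.202339
Rounded to 4 decimal places: P(Braking system failure) ≈ 0.2023.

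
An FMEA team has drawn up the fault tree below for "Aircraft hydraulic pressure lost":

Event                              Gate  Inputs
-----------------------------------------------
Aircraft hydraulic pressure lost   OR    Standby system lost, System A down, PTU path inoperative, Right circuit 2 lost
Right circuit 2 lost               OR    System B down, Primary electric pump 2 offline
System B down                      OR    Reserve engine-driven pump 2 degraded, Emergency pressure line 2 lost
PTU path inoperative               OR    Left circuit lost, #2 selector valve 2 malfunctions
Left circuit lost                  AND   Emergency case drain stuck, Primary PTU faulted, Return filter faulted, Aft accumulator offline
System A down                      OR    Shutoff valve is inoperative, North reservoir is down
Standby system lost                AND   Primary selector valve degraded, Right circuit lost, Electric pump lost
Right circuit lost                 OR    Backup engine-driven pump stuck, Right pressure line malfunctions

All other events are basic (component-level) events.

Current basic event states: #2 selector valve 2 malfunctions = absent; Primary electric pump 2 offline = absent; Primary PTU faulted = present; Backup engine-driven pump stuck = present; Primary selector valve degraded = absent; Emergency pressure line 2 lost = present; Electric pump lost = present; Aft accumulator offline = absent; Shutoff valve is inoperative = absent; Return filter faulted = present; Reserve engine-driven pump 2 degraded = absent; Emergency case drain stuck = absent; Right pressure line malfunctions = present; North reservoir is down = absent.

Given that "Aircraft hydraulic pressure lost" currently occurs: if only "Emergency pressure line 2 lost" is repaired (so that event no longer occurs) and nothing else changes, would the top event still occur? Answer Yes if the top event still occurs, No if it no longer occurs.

Counterfactual: set "Emergency pressure line 2 lost" to not occurred.
Right circuit lost [OR]: Backup engine-driven pump stuck=occurs, Right pressure line malfunctions=occurs → at least one input occurs → occurs.
Standby system lost [AND]: Primary selector valve degraded=not, Right circuit lost=occurs, Electric pump lost=occurs → not all inputs occur → does not occur.
System A down [OR]: Shutoff valve is inoperative=not, North reservoir is down=not → no input occurs → does not occur.
Left circuit lost [AND]: Emergency case drain stuck=not, Primary PTU faulted=occurs, Return filter faulted=occurs, Aft accumulator offline=not → not all inputs occur → does not occur.
PTU path inoperative [OR]: Left circuit lost=not, #2 selector valve 2 malfunctions=not → no input occurs → does not occur.
System B down [OR]: Reserve engine-driven pump 2 degraded=not, Emergency pressure line 2 lost=not → no input occurs → does not occur.
Right circuit 2 lost [OR]: System B down=not, Primary electric pump 2 offline=not → no input occurs → does not occur.
Aircraft hydraulic pressure lost [OR]: Standby system lost=not, System A down=not, PTU path inoperative=not, Right circuit 2 lost=not → no input occurs → does not occur.

No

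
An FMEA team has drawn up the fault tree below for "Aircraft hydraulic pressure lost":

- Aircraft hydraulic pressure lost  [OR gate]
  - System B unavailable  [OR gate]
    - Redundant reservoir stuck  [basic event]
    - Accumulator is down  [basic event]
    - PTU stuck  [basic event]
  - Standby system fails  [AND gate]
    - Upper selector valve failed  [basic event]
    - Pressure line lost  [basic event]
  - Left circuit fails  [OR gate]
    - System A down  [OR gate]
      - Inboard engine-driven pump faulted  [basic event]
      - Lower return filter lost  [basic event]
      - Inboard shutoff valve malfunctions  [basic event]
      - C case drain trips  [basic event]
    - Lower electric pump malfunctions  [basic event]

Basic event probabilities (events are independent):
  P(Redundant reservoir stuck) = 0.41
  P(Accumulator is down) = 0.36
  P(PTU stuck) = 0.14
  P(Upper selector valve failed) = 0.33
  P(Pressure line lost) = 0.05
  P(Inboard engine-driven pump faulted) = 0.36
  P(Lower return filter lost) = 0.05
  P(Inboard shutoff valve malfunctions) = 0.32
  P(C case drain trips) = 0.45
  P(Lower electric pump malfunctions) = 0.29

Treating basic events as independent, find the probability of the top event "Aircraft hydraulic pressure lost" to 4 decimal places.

0.9484

P(System B unavailable) [OR] = 1 − (1−0.41) × (1−0.36) × (1−0.14) = 0.675264
P(Standby system fails) [AND] = 0.33 × 0.05 = 0.016500
P(System A down) [OR] = 1 − (1−0.36) × (1−0.05) × (1−0.32) × (1−0.45) = 0.772608
P(Left circuit fails) [OR] = 1 − (1−0.772608) × (1−0.29) = 0.838552
P(Aircraft hydraulic pressure lost) [OR] = 1 − (1−0.675264) × (1−0.016500) × (1−0.838552) = 0.948437
Rounded to 4 decimal places: P(Aircraft hydraulic pressure lost) ≈ 0.9484.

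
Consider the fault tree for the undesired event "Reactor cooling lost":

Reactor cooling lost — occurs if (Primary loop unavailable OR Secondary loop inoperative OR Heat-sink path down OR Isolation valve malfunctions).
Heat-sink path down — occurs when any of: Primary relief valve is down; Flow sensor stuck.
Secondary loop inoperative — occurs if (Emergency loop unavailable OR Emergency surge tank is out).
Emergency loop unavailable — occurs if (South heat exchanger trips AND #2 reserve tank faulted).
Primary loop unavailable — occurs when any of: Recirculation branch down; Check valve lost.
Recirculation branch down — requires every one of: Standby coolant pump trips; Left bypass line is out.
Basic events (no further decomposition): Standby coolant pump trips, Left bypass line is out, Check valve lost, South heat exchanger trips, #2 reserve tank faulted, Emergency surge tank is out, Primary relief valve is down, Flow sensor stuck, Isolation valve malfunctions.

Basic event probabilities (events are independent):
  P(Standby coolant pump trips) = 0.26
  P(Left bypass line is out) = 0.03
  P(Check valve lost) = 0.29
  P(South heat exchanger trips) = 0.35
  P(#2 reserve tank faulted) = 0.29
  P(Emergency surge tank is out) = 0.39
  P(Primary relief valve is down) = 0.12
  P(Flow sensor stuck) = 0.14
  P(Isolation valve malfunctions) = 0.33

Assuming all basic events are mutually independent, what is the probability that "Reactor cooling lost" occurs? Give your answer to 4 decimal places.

P(Recirculation branch down) [AND] = 0.26 × 0.03 = 0.007800
P(Primary loop unavailable) [OR] = 1 − (1−0.007800) × (1−0.29) = 0.295538
P(Emergency loop unavailable) [AND] = 0.35 × 0.29 = 0.101500
P(Secondary loop inoperative) [OR] = 1 − (1−0.101500) × (1−0.39) = 0.451915
P(Heat-sink path down) [OR] = 1 − (1−0.12) × (1−0.14) = 0.243200
P(Reactor cooling lost) [OR] = 1 − (1−0.295538) × (1−0.451915) × (1−0.243200) × (1−0.33) = 0.804223
Rounded to 4 decimal places: P(Reactor cooling lost) ≈ 0.8042.

0.8042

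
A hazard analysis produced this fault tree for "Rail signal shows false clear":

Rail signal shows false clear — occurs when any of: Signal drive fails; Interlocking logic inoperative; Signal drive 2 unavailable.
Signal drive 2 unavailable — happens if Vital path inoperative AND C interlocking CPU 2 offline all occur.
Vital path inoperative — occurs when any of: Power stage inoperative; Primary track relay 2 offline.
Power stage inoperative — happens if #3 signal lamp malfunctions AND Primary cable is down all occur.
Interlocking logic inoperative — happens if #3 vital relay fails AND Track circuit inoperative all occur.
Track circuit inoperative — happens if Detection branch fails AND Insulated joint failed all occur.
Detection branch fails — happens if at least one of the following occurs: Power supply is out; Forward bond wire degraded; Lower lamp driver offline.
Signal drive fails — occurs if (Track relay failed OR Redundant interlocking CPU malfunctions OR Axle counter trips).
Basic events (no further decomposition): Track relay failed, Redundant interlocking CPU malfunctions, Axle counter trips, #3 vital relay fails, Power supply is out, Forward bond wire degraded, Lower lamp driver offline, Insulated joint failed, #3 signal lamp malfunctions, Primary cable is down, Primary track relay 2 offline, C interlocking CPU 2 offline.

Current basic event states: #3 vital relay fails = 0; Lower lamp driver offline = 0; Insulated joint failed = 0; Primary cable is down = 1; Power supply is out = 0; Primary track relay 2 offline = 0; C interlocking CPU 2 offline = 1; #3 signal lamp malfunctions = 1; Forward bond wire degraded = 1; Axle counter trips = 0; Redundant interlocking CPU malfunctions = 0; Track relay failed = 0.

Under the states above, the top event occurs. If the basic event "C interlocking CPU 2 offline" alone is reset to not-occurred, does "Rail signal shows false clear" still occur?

No

Counterfactual: set "C interlocking CPU 2 offline" to not occurred.
Signal drive fails [OR]: Track relay failed=not, Redundant interlocking CPU malfunctions=not, Axle counter trips=not → no input occurs → does not occur.
Detection branch fails [OR]: Power supply is out=not, Forward bond wire degraded=occurs, Lower lamp driver offline=not → at least one input occurs → occurs.
Track circuit inoperative [AND]: Detection branch fails=occurs, Insulated joint failed=not → not all inputs occur → does not occur.
Interlocking logic inoperative [AND]: #3 vital relay fails=not, Track circuit inoperative=not → not all inputs occur → does not occur.
Power stage inoperative [AND]: #3 signal lamp malfunctions=occurs, Primary cable is down=occurs → all inputs occur → occurs.
Vital path inoperative [OR]: Power stage inoperative=occurs, Primary track relay 2 offline=not → at least one input occurs → occurs.
Signal drive 2 unavailable [AND]: Vital path inoperative=occurs, C interlocking CPU 2 offline=not → not all inputs occur → does not occur.
Rail signal shows false clear [OR]: Signal drive fails=not, Interlocking logic inoperative=not, Signal drive 2 unavailable=not → no input occurs → does not occur.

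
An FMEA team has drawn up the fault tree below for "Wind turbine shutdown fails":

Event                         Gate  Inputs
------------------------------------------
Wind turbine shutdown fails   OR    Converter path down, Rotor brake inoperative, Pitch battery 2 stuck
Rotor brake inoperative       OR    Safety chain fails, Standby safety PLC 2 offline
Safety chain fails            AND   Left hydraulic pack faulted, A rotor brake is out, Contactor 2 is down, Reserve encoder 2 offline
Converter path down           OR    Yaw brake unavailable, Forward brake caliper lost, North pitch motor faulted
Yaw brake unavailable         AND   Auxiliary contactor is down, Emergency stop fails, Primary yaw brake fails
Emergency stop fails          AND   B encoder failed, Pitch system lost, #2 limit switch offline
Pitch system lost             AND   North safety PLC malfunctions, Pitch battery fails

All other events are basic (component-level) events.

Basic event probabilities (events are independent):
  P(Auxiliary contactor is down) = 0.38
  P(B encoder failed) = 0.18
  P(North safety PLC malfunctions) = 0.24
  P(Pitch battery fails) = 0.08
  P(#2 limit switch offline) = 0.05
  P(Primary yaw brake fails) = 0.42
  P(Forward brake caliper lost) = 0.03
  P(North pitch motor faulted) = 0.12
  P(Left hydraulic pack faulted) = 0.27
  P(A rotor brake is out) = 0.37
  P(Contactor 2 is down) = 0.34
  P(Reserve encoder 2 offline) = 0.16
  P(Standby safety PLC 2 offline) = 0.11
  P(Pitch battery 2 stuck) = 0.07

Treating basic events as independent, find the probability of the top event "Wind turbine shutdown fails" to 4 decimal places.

P(Pitch system lost) [AND] = 0.24 × 0.08 = 0.019200
P(Emergency stop fails) [AND] = 0.18 × 0.019200 × 0.05 = 0.000173
P(Yaw brake unavailable) [AND] = 0.38 × 0.000173 × 0.42 = 0.000028
P(Converter path down) [OR] = 1 − (1−0.000028) × (1−0.03) × (1−0.12) = 0.146424
P(Safety chain fails) [AND] = 0.27 × 0.37 × 0.34 × 0.16 = 0.005435
P(Rotor brake inoperative) [OR] = 1 − (1−0.005435) × (1−0.11) = 0.114837
P(Wind turbine shutdown fails) [OR] = 1 − (1−0.146424) × (1−0.114837) × (1−0.07) = 0.297335
Rounded to 4 decimal places: P(Wind turbine shutdown fails) ≈ 0.2973.

0.2973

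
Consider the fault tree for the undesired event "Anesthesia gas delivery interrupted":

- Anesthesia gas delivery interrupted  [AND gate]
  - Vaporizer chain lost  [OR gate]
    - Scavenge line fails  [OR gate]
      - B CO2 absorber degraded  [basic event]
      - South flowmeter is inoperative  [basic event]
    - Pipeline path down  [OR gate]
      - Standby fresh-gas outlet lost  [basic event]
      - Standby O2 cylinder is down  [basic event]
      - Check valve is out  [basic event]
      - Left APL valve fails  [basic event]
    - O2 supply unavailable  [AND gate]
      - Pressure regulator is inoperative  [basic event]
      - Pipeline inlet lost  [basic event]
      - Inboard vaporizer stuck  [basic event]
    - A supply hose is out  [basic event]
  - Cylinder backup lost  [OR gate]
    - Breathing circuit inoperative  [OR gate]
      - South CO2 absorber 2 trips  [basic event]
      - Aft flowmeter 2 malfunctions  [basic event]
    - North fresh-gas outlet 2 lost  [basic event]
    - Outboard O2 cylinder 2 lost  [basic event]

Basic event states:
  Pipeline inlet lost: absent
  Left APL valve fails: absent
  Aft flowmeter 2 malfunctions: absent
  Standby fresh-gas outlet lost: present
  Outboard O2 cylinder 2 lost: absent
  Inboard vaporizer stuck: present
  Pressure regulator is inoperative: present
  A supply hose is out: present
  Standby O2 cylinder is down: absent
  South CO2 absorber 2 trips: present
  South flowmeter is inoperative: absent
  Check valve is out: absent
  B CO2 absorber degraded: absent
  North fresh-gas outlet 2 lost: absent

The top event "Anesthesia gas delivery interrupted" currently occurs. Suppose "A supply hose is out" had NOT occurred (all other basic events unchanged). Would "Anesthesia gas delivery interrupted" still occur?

Yes

Counterfactual: set "A supply hose is out" to not occurred.
Scavenge line fails [OR]: B CO2 absorber degraded=not, South flowmeter is inoperative=not → no input occurs → does not occur.
Pipeline path down [OR]: Standby fresh-gas outlet lost=occurs, Standby O2 cylinder is down=not, Check valve is out=not, Left APL valve fails=not → at least one input occurs → occurs.
O2 supply unavailable [AND]: Pressure regulator is inoperative=occurs, Pipeline inlet lost=not, Inboard vaporizer stuck=occurs → not all inputs occur → does not occur.
Vaporizer chain lost [OR]: Scavenge line fails=not, Pipeline path down=occurs, O2 supply unavailable=not, A supply hose is out=not → at least one input occurs → occurs.
Breathing circuit inoperative [OR]: South CO2 absorber 2 trips=occurs, Aft flowmeter 2 malfunctions=not → at least one input occurs → occurs.
Cylinder backup lost [OR]: Breathing circuit inoperative=occurs, North fresh-gas outlet 2 lost=not, Outboard O2 cylinder 2 lost=not → at least one input occurs → occurs.
Anesthesia gas delivery interrupted [AND]: Vaporizer chain lost=occurs, Cylinder backup lost=occurs → all inputs occur → occurs.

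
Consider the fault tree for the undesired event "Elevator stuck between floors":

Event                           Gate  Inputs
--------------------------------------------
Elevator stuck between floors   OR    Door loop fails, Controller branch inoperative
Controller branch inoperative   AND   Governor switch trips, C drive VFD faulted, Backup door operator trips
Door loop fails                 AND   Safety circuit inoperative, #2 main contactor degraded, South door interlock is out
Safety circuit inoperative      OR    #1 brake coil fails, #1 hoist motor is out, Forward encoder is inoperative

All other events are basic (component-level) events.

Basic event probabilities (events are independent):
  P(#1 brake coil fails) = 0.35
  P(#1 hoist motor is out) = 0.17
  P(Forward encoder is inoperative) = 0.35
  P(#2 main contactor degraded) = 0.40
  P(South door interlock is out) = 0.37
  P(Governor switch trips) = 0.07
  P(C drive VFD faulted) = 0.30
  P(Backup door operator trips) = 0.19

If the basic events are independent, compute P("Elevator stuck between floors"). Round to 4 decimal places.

P(Safety circuit inoperative) [OR] = 1 − (1−0.35) × (1−0.17) × (1−0.35) = 0.649325
P(Door loop fails) [AND] = 0.649325 × 0.40 × 0.37 = 0.096100
P(Controller branch inoperative) [AND] = 0.07 × 0.30 × 0.19 = 0.003990
P(Elevator stuck between floors) [OR] = 1 − (1−0.096100) × (1−0.003990) = 0.099707
Rounded to 4 decimal places: P(Elevator stuck between floors) ≈ 0.0997.

0.0997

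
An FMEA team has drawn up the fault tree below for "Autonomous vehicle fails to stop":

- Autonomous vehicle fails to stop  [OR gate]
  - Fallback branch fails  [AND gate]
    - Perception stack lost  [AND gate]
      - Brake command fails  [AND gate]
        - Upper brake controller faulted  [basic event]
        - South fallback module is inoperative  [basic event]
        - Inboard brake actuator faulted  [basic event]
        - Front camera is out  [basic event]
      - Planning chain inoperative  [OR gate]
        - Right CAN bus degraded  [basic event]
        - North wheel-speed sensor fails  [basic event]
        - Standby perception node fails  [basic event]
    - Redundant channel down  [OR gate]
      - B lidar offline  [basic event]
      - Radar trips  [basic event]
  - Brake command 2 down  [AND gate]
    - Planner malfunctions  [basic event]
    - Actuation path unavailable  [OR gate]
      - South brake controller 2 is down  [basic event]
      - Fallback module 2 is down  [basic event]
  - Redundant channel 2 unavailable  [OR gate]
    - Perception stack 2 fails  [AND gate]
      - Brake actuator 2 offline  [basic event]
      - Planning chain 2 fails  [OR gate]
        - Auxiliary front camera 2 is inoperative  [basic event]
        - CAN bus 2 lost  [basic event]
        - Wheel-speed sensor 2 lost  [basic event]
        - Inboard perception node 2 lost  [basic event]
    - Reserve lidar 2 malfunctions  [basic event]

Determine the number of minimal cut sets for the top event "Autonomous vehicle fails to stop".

13

Brake command fails [AND]: one cut set from each child combined → 1 × 1 × 1 × 1 = 1 cut set(s).
Planning chain inoperative [OR]: union of children's cut sets → 3 cut set(s).
Perception stack lost [AND]: one cut set from each child combined → 1 × 3 = 3 cut set(s).
Redundant channel down [OR]: union of children's cut sets → 2 cut set(s).
Fallback branch fails [AND]: one cut set from each child combined → 3 × 2 = 6 cut set(s).
Actuation path unavailable [OR]: union of children's cut sets → 2 cut set(s).
Brake command 2 down [AND]: one cut set from each child combined → 1 × 2 = 2 cut set(s).
Planning chain 2 fails [OR]: union of children's cut sets → 4 cut set(s).
Perception stack 2 fails [AND]: one cut set from each child combined → 1 × 4 = 4 cut set(s).
Redundant channel 2 unavailable [OR]: union of children's cut sets → 5 cut set(s).
Autonomous vehicle fails to stop [OR]: union of children's cut sets → 13 cut set(s).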